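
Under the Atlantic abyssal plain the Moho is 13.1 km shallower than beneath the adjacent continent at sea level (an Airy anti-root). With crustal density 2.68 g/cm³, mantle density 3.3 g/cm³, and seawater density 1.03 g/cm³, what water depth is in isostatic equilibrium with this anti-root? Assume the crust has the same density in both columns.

4.92 km

Replacing a thickness d of crust by seawater at the top must be balanced by replacing crust with mantle at the base: d (ρ_c − ρ_w) = a (ρ_m − ρ_c).
d = a (ρ_m − ρ_c)/(ρ_c − ρ_w) = 13.1 km × 0.62/1.65 = 4.92 km.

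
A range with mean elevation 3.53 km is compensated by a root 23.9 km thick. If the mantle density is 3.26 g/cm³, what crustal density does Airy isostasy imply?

2.84 g/cm³

ρ_c h = (ρ_m − ρ_c) r → ρ_c (h + r) = ρ_m r → ρ_c = ρ_m r / (h + r).
ρ_c = 3.26 × 23.9 km / (3.53 km + 23.9 km) = 2.84 g/cm³.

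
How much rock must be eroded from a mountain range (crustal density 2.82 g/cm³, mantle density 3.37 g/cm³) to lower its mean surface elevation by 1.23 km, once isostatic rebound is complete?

7.54 km

Net drop Δ = e − u = e − e ρ_c/ρ_m = e (ρ_m − ρ_c)/ρ_m.
e = Δ ρ_m/(ρ_m − ρ_c) = 1.23 km × 3.37/0.55 = 7.54 km.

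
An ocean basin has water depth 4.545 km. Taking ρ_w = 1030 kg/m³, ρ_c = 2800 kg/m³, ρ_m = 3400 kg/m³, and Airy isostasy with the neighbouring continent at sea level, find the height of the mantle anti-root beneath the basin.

13.4 km

By Archimedes' principle applied to the lithosphere: replacing crust with seawater at the top is compensated by replacing crust with mantle at the base: d (ρ_c − ρ_w) = a (ρ_m − ρ_c).
a = d (ρ_c − ρ_w)/(ρ_m − ρ_c) = 4.545 km × 1770/600 = 13.4 km.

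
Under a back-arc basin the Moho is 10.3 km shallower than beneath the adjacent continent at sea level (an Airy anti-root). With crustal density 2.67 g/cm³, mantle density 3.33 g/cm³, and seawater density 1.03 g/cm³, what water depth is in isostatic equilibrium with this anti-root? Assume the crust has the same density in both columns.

Replacing a thickness d of crust by seawater at the top must be balanced by replacing crust with mantle at the base: d (ρ_c − ρ_w) = a (ρ_m − ρ_c).
d = a (ρ_m − ρ_c)/(ρ_c − ρ_w) = 10.3 km × 0.66/1.64 = 4.15 km.

4.15 km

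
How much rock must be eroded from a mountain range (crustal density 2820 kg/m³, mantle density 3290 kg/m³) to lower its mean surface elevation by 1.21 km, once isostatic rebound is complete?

Net drop Δ = e − u = e − e ρ_c/ρ_m = e (ρ_m − ρ_c)/ρ_m.
e = Δ ρ_m/(ρ_m − ρ_c) = 1.21 km × 3290/470 = 8.47 km.

8.47 km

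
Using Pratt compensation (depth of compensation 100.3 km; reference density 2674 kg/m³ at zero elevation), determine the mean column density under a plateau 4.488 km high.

Pratt balance: ρ_ref D = ρ (D + h).
ρ = ρ_ref D/(D + h) = 2674 × 100.3 km/(100.3 km + 4.488 km) = 2560 kg/m³.

2560 kg/m³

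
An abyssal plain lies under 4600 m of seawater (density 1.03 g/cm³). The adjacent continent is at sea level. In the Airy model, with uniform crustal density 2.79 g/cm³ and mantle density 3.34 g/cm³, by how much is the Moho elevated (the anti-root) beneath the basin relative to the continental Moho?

Equating mass per unit area of the two columns: replacing crust with seawater at the top is compensated by replacing crust with mantle at the base: d (ρ_c − ρ_w) = a (ρ_m − ρ_c).
a = d (ρ_c − ρ_w)/(ρ_m − ρ_c) = 4600 m × 1.76/0.55 = 14700 m.

14700 m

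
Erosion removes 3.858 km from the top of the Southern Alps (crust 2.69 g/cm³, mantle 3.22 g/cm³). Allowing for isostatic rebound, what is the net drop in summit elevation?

Rebound u = e ρ_c/ρ_m = 3.858 km × 2.69/3.22 = 3.223 km.
Net surface drop = e − u = 3.858 km − 3.223 km = e (ρ_m − ρ_c)/ρ_m = 0.635 km.

0.635 km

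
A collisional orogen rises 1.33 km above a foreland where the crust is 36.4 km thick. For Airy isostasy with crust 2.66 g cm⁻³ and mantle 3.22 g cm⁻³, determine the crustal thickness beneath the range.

Root depth r = h ρ_c / (ρ_m − ρ_c) = 1.33 km × 2.66 / 0.56 = 6.317 km.
Total thickness = T + h + r = 36.4 km + 1.33 km + 6.317 km = 44 km.

44 km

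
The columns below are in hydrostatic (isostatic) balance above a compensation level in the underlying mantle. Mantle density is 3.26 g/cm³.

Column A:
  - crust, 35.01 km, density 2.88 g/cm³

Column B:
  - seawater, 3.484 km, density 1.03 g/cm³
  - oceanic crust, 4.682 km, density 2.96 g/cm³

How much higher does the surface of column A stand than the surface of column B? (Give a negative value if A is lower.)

1.27 km

For any compensation level in the mantle, the mantle terms cancel and isostasy reduces to e = (Σt_A − Σt_B) − (Σ(ρt)_A − Σ(ρt)_B) / ρ_m.
Σt_A = 35.01 km; Σt_B = 8.166 km; Σ(ρt)_A = 100.8288; Σ(ρt)_B = 17.44724 (in km·g/cm³).
e = (35.01 − 8.166) − (100.8288 − 17.44724) / 3.26 = 1.27 km.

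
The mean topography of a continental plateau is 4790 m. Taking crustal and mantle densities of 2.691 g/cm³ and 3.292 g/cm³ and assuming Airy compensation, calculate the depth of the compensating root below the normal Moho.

21400 m

In Airy isostatic equilibrium: the weight of the topography is balanced by the buoyancy of the root, ρ_c h = (ρ_m − ρ_c) r.
r = h · ρ_c / (ρ_m − ρ_c) = 4790 m × 2.691 / (3.292 − 2.691) = 21400 m.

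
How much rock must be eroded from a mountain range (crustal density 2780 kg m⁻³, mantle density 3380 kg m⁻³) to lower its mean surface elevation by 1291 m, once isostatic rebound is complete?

7270 m

Net drop Δ = e − u = e − e ρ_c/ρ_m = e (ρ_m − ρ_c)/ρ_m.
e = Δ ρ_m/(ρ_m − ρ_c) = 1291 m × 3380/600 = 7270 m.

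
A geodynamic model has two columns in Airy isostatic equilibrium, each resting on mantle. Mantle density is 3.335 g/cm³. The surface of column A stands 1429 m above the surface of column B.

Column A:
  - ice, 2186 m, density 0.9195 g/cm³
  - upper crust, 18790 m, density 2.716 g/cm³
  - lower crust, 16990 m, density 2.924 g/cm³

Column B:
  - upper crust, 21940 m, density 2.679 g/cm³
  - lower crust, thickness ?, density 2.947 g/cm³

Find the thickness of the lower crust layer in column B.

12200 m

Take the compensation level at the base of the deeper column (depth z_c below the surface of column A) and equate Σ ρ_i t_i down to z_c; mantle fills any gap and the z_c terms cancel.
Column A: 2186×0.9195 + 18790×2.716 + 16990×2.924 + (z_c − 37966)×3.335
Column B: 1429×0 + 21940×2.679 + x×2.947 + (z_c − 1429 − 21940 − x)×3.335
The z_c×3.335 term appears on both sides and cancels. Collect the known terms of each column as K = Σ(ρt)_known − 3.335 × (depth of known layers): K_A = 102722.427 − 3.335×37966 = −23894.183; K_B = 58777.26 − 3.335×(1429 + 21940) = −19158.355.
Balance: K_A = K_B − x×(3.335 − 2.947), so x = (K_B − K_A)/(3.335 − 2.947) = 4735.83/0.388 = 12200 m.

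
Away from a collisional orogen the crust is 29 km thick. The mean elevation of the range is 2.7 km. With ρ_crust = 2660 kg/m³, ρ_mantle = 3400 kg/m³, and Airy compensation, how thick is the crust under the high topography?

Root depth r = h ρ_c / (ρ_m − ρ_c) = 2.7 km × 2660 / 740 = 9.705 km.
Total thickness = T + h + r = 29 km + 2.7 km + 9.705 km = 41.4 km.

41.4 km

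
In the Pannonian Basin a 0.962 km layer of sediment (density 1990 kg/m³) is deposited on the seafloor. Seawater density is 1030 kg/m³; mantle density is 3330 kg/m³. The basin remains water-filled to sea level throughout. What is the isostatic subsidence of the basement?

Submarine loading: the sediment displaces seawater, and the subsidence is in turn flooded, so s (ρ_m − ρ_w) = t (ρ_sed − ρ_w).
s = 0.962 km × (1990 − 1030) / (3330 − 1030) = 0.402 km.

0.402 km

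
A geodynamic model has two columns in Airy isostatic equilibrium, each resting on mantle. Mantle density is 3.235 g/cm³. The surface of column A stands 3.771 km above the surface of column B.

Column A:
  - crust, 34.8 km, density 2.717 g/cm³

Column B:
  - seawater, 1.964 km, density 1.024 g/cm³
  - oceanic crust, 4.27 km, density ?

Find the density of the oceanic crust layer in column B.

Take the compensation level at the base of the deeper column (depth z_c below the surface of column A) and equate Σ ρ_i t_i down to z_c; mantle fills any gap and the z_c terms cancel.
Column A: 34.8×2.717 + (z_c − 34.8)×3.235
Column B: 3.771×0 + 1.964×1.024 + 4.27×ρ + (z_c − 3.771 − 6.234)×3.235
The z_c×3.235 term appears on both sides and cancels. Collect the known terms of each column as K = Σ(ρt)_known − 3.235 × (depth of known layers): K_A = 94.5516 − 3.235×34.8 = −18.0264; K_B = 2.011136 − 3.235×(3.771 + 6.234) = −30.355039.
Balance: K_A = K_B + 4.27×ρ, so ρ = (K_A − K_B)/4.27 = 12.3286/4.27 = 2.89 g/cm³.

2.89 g/cm³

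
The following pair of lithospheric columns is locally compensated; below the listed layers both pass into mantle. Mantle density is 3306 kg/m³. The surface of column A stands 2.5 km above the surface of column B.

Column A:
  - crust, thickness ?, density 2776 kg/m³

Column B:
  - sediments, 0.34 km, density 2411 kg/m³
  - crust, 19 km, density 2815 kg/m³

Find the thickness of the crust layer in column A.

33.8 km

Take the compensation level at the base of the deeper column (depth z_c below the surface of column A) and equate Σ ρ_i t_i down to z_c; mantle fills any gap and the z_c terms cancel.
Column A: x×2776 + (z_c − 0 − x)×3306
Column B: 2.5×0 + 0.34×2411 + 19×2815 + (z_c − 2.5 − 19.34)×3306
The z_c×3306 term appears on both sides and cancels. Collect the known terms of each column as K = Σ(ρt)_known − 3306 × (depth of known layers): K_A = 0 − 3306×0 = 0; K_B = 54304.74 − 3306×(2.5 + 19.34) = −17898.3.
Balance: K_A − x×(3306 − 2776) = K_B, so x = (K_A − K_B)/(3306 − 2776) = 17898.3/530 = 33.8 km.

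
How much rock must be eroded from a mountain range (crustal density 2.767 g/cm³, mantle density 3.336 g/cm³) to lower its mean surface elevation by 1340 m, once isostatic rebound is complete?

7860 m

Net drop Δ = e − u = e − e ρ_c/ρ_m = e (ρ_m − ρ_c)/ρ_m.
e = Δ ρ_m/(ρ_m − ρ_c) = 1340 m × 3.336/0.569 = 7860 m.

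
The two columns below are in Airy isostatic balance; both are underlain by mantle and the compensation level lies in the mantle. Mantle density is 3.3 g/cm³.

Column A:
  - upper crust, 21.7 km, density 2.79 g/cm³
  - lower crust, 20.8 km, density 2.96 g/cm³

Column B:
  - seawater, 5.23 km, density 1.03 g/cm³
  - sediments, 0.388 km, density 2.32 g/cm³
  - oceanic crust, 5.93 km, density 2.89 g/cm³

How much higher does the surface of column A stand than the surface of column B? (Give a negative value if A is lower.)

For any compensation level in the mantle, the mantle terms cancel and isostasy reduces to e = (Σt_A − Σt_B) − (Σ(ρt)_A − Σ(ρt)_B) / ρ_m.
Σt_A = 42.5 km; Σt_B = 11.548 km; Σ(ρt)_A = 122.111; Σ(ρt)_B = 23.42476 (in km·g/cm³).
e = (42.5 − 11.548) − (122.111 − 23.42476) / 3.3 = 1.05 km.

1.05 km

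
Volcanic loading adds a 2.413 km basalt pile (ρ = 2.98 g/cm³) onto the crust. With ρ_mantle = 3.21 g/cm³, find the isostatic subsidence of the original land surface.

2.24 km

Subaerial loading: s = t ρ_load / ρ_m.
s = 2.413 km × 2.98/3.21 = 2.24 km.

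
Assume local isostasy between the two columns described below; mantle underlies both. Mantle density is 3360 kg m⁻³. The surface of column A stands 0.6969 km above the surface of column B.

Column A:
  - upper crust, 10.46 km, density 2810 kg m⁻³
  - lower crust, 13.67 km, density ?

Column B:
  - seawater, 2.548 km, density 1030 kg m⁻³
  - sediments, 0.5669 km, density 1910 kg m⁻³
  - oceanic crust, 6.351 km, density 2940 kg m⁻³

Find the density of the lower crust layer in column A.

2920 kg m⁻³

Take the compensation level at the base of the deeper column (depth z_c below the surface of column A) and equate Σ ρ_i t_i down to z_c; mantle fills any gap and the z_c terms cancel.
Column A: 10.46×2810 + 13.67×ρ + (z_c − 24.13)×3360
Column B: 0.6969×0 + 2.548×1030 + 0.5669×1910 + 6.351×2940 + (z_c − 0.6969 − 9.4659)×3360
The z_c×3360 term appears on both sides and cancels. Collect the known terms of each column as K = Σ(ρt)_known − 3360 × (depth of known layers): K_A = 29392.6 − 3360×24.13 = −51684.2; K_B = 22379.159 − 3360×(0.6969 + 9.4659) = −11767.849.
Balance: K_A + 13.67×ρ = K_B, so ρ = (K_B − K_A)/13.67 = 39916.4/13.67 = 2920 kg m⁻³.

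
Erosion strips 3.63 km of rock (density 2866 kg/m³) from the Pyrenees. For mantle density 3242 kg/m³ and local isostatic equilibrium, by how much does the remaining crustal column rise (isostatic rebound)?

3.21 km

Unloading: uplift u = e ρ_c/ρ_m = 3.63 km × 2866/3242 = 3.21 km.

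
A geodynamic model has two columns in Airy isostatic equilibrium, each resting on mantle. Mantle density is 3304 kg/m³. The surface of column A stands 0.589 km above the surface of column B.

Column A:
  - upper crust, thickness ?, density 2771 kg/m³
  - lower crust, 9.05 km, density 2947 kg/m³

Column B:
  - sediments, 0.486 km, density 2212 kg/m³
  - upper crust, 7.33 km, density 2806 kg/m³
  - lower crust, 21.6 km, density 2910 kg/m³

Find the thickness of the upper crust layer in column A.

Take the compensation level at the base of the deeper column (depth z_c below the surface of column A) and equate Σ ρ_i t_i down to z_c; mantle fills any gap and the z_c terms cancel.
Column A: x×2771 + 9.05×2947 + (z_c − 9.05 − x)×3304
Column B: 0.589×0 + 0.486×2212 + 7.33×2806 + 21.6×2910 + (z_c − 0.589 − 29.416)×3304
The z_c×3304 term appears on both sides and cancels. Collect the known terms of each column as K = Σ(ρt)_known − 3304 × (depth of known layers): K_A = 26670.35 − 3304×9.05 = −3230.85; K_B = 84499.012 − 3304×(0.589 + 29.416) = −14637.508.
Balance: K_A − x×(3304 − 2771) = K_B, so x = (K_A − K_B)/(3304 − 2771) = 11406.7/533 = 21.4 km.

21.4 km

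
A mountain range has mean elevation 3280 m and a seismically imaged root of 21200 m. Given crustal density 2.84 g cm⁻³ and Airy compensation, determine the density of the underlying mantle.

3.28 g cm⁻³

Airy balance: ρ_c h = (ρ_m − ρ_c) r → ρ_m = ρ_c (1 + h/r).
ρ_m = 2.84 × (1 + 3280 m/21200 m) = 3.28 g cm⁻³.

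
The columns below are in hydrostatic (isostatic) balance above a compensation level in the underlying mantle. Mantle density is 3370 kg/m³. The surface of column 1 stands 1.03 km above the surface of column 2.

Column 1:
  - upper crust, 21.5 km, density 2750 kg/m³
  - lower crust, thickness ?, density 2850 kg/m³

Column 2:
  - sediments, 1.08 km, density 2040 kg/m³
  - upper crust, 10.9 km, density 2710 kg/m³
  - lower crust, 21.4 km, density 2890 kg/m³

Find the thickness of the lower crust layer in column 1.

Take the compensation level at the base of the deeper column (depth z_c below the surface of column 1) and equate Σ ρ_i t_i down to z_c; mantle fills any gap and the z_c terms cancel.
Column 1: 21.5×2750 + x×2850 + (z_c − 21.5 − x)×3370
Column 2: 1.03×0 + 1.08×2040 + 10.9×2710 + 21.4×2890 + (z_c − 1.03 − 33.38)×3370
The z_c×3370 term appears on both sides and cancels. Collect the known terms of each column as K = Σ(ρt)_known − 3370 × (depth of known layers): K_1 = 59125 − 3370×21.5 = −13330; K_2 = 93588.2 − 3370×(1.03 + 33.38) = −22373.5.
Balance: K_1 − x×(3370 − 2850) = K_2, so x = (K_1 − K_2)/(3370 − 2850) = 9043.5/520 = 17.4 km.

17.4 km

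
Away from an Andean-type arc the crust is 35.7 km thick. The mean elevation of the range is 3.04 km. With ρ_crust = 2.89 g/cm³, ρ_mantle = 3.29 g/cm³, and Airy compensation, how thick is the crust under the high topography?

60.7 km

Root depth r = h ρ_c / (ρ_m − ρ_c) = 3.04 km × 2.89 / 0.4 = 21.96 km.
Total thickness = T + h + r = 35.7 km + 3.04 km + 21.96 km = 60.7 km.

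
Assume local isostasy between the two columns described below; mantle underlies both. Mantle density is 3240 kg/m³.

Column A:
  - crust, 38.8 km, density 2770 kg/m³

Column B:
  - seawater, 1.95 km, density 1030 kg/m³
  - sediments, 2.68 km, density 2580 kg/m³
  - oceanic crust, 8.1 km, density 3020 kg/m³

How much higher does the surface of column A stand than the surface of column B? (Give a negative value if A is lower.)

For any compensation level in the mantle, the mantle terms cancel and isostasy reduces to e = (Σt_A − Σt_B) − (Σ(ρt)_A − Σ(ρt)_B) / ρ_m.
Σt_A = 38.8 km; Σt_B = 12.73 km; Σ(ρt)_A = 107476; Σ(ρt)_B = 33384.9 (in km·kg/m³).
e = (38.8 − 12.73) − (107476 − 33384.9) / 3240 = 3.2 km.

3.2 km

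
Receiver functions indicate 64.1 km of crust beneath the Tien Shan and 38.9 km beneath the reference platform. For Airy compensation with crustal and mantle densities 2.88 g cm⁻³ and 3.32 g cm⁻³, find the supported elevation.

3.34 km

Excess crust Δ = 64.1 km − 38.9 km = 25.2 km, split between elevation h and root r with h + r = Δ.
Airy balance ρ_c h = (ρ_m − ρ_c) r gives r = h ρ_c/(ρ_m − ρ_c), so h (1 + ρ_c/(ρ_m − ρ_c)) = Δ, i.e. h = Δ (ρ_m − ρ_c)/ρ_m.
h = 25.2 km × 0.44/3.32 = 3.34 km.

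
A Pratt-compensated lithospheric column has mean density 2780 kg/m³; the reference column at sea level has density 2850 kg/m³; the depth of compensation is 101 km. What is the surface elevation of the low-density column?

2.54 km

ρ_ref D = ρ (D + h) → h = D (ρ_ref − ρ)/ρ.
h = 101 km × (2850 − 2780)/2780 = 2.54 km.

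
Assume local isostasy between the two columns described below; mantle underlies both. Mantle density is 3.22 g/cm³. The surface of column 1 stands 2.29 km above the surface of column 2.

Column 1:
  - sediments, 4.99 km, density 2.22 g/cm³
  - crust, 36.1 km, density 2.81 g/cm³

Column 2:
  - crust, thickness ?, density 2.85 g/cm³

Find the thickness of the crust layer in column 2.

Take the compensation level at the base of the deeper column (depth z_c below the surface of column 1) and equate Σ ρ_i t_i down to z_c; mantle fills any gap and the z_c terms cancel.
Column 1: 4.99×2.22 + 36.1×2.81 + (z_c − 41.09)×3.22
Column 2: 2.29×0 + x×2.85 + (z_c − 2.29 − 0 − x)×3.22
The z_c×3.22 term appears on both sides and cancels. Collect the known terms of each column as K = Σ(ρt)_known − 3.22 × (depth of known layers): K_1 = 112.5188 − 3.22×41.09 = −19.791; K_2 = 0 − 3.22×(2.29 + 0) = −7.3738.
Balance: K_1 = K_2 − x×(3.22 − 2.85), so x = (K_2 − K_1)/(3.22 − 2.85) = 12.4172/0.37 = 33.6 km.

33.6 km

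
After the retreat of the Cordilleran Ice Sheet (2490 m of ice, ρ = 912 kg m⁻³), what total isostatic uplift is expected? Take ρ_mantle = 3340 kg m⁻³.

680 m

Removing the load lets mantle flow back in; uplift u satisfies ρ_ice t = ρ_m u.
u = t ρ_ice/ρ_m = 2490 m × 912/3340 = 680 m.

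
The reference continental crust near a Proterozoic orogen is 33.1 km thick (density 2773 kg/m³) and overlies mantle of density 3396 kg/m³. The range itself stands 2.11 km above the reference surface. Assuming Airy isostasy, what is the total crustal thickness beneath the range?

44.6 km

Root depth r = h ρ_c / (ρ_m − ρ_c) = 2.11 km × 2773 / 623 = 9.392 km.
Total thickness = T + h + r = 33.1 km + 2.11 km + 9.392 km = 44.6 km.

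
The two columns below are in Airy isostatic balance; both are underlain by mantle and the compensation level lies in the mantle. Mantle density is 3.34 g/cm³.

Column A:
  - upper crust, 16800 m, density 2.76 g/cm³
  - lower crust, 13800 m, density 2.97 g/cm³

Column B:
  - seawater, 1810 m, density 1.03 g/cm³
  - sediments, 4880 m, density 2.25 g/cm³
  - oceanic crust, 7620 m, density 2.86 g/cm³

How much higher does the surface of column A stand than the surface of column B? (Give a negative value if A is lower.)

For any compensation level in the mantle, the mantle terms cancel and isostasy reduces to e = (Σt_A − Σt_B) − (Σ(ρt)_A − Σ(ρt)_B) / ρ_m.
Σt_A = 30600 m; Σt_B = 14310 m; Σ(ρt)_A = 87354; Σ(ρt)_B = 34637.5 (in m·g/cm³).
e = (30600 − 14310) − (87354 − 34637.5) / 3.34 = 507 m.

507 m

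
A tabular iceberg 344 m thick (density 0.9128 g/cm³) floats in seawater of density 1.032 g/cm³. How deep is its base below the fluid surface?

Draft d = t ρ_obj/ρ_fluid = 344 m × 0.9128/1.032 = 304 m.

304 m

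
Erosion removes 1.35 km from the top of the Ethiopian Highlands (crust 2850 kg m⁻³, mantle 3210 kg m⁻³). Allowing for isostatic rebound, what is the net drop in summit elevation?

Rebound u = e ρ_c/ρ_m = 1.35 km × 2850/3210 = 1.199 km.
Net surface drop = e − u = 1.35 km − 1.199 km = e (ρ_m − ρ_c)/ρ_m = 0.151 km.

0.151 km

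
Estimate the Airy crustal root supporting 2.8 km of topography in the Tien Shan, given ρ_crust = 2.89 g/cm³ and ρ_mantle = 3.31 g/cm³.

For local isostatic compensation: the weight of the topography is balanced by the buoyancy of the root, ρ_c h = (ρ_m − ρ_c) r.
r = h · ρ_c / (ρ_m − ρ_c) = 2.8 km × 2.89 / (3.31 − 2.89) = 19.3 km.

19.3 km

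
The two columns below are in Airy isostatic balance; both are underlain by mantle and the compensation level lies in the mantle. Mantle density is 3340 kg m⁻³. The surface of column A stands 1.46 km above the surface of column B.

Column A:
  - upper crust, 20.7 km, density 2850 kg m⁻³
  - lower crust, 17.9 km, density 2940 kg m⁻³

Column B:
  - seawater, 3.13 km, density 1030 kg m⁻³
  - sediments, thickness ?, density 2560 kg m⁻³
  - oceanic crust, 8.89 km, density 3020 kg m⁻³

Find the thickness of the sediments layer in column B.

Take the compensation level at the base of the deeper column (depth z_c below the surface of column A) and equate Σ ρ_i t_i down to z_c; mantle fills any gap and the z_c terms cancel.
Column A: 20.7×2850 + 17.9×2940 + (z_c − 38.6)×3340
Column B: 1.46×0 + 3.13×1030 + x×2560 + 8.89×3020 + (z_c − 1.46 − 12.02 − x)×3340
The z_c×3340 term appears on both sides and cancels. Collect the known terms of each column as K = Σ(ρt)_known − 3340 × (depth of known layers): K_A = 111621 − 3340×38.6 = −17303; K_B = 30071.7 − 3340×(1.46 + 12.02) = −14951.5.
Balance: K_A = K_B − x×(3340 − 2560), so x = (K_B − K_A)/(3340 − 2560) = 2351.5/780 = 3.01 km.

3.01 km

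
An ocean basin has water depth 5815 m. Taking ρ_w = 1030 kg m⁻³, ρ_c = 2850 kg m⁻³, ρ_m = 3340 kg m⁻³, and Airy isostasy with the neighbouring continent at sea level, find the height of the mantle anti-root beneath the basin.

In Airy isostatic equilibrium: replacing crust with seawater at the top is compensated by replacing crust with mantle at the base: d (ρ_c − ρ_w) = a (ρ_m − ρ_c).
a = d (ρ_c − ρ_w)/(ρ_m − ρ_c) = 5815 m × 1820/490 = 21600 m.

21600 m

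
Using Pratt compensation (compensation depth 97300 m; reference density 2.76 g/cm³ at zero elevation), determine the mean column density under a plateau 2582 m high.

2.69 g/cm³

Pratt balance: ρ_ref D = ρ (D + h).
ρ = ρ_ref D/(D + h) = 2.76 × 97300 m/(97300 m + 2582 m) = 2.69 g/cm³.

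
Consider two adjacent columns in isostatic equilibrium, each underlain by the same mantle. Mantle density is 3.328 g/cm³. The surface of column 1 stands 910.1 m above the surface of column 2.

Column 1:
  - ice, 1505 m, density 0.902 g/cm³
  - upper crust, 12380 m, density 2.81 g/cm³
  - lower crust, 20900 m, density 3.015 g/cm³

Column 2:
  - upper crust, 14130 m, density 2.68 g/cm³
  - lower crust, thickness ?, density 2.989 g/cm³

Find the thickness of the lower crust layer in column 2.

Take the compensation level at the base of the deeper column (depth z_c below the surface of column 1) and equate Σ ρ_i t_i down to z_c; mantle fills any gap and the z_c terms cancel.
Column 1: 1505×0.902 + 12380×2.81 + 20900×3.015 + (z_c − 34785)×3.328
Column 2: 910.1×0 + 14130×2.68 + x×2.989 + (z_c − 910.1 − 14130 − x)×3.328
The z_c×3.328 term appears on both sides and cancels. Collect the known terms of each column as K = Σ(ρt)_known − 3.328 × (depth of known layers): K_1 = 99158.81 − 3.328×34785 = −16605.67; K_2 = 37868.4 − 3.328×(910.1 + 14130) = −12185.0528.
Balance: K_1 = K_2 − x×(3.328 − 2.989), so x = (K_2 − K_1)/(3.328 − 2.989) = 4420.62/0.339 = 13000 m.

13000 m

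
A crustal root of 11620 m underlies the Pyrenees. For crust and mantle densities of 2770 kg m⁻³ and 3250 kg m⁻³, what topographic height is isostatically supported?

2010 m

By Archimedes' principle applied to the lithosphere: ρ_c h = (ρ_m − ρ_c) r.
h = r (ρ_m − ρ_c) / ρ_c = 11620 m × (3250 − 2770) / 2770 = 2010 m.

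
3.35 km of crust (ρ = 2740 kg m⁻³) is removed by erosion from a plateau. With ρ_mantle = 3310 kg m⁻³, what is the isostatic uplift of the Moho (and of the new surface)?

2.77 km

Unloading: uplift u = e ρ_c/ρ_m = 3.35 km × 2740/3310 = 2.77 km.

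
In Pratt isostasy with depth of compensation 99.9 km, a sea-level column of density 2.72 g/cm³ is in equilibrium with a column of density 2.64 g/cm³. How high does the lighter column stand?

3.03 km

ρ_ref D = ρ (D + h) → h = D (ρ_ref − ρ)/ρ.
h = 99.9 km × (2.72 − 2.64)/2.64 = 3.03 km.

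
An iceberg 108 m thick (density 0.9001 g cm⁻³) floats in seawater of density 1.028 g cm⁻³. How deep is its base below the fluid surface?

94.6 m

Draft d = t ρ_obj/ρ_fluid = 108 m × 0.9001/1.028 = 94.6 m.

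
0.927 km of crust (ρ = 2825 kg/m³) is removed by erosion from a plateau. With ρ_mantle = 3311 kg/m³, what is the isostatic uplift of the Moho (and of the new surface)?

0.791 km

Unloading: uplift u = e ρ_c/ρ_m = 0.927 km × 2825/3311 = 0.791 km.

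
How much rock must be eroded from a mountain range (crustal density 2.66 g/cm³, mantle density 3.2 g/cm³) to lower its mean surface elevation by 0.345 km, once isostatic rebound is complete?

Net drop Δ = e − u = e − e ρ_c/ρ_m = e (ρ_m − ρ_c)/ρ_m.
e = Δ ρ_m/(ρ_m − ρ_c) = 0.345 km × 3.2/0.54 = 2.04 km.

2.04 km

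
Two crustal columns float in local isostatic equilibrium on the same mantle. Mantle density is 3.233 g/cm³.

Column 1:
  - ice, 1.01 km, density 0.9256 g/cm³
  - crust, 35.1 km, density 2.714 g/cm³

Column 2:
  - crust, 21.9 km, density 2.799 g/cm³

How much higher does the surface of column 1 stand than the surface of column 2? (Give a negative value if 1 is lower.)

3.42 km

For any compensation level in the mantle, the mantle terms cancel and isostasy reduces to e = (Σt_1 − Σt_2) − (Σ(ρt)_1 − Σ(ρt)_2) / ρ_m.
Σt_1 = 36.11 km; Σt_2 = 21.9 km; Σ(ρt)_1 = 96.196256; Σ(ρt)_2 = 61.2981 (in km·g/cm³).
e = (36.11 − 21.9) − (96.196256 − 61.2981) / 3.233 = 3.42 km.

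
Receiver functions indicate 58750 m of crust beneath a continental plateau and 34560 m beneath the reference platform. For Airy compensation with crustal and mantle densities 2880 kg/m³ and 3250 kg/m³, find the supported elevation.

Excess crust Δ = 58750 m − 34560 m = 24190 m, split between elevation h and root r with h + r = Δ.
Airy balance ρ_c h = (ρ_m − ρ_c) r gives r = h ρ_c/(ρ_m − ρ_c), so h (1 + ρ_c/(ρ_m − ρ_c)) = Δ, i.e. h = Δ (ρ_m − ρ_c)/ρ_m.
h = 24190 m × 370/3250 = 2750 m.

2750 m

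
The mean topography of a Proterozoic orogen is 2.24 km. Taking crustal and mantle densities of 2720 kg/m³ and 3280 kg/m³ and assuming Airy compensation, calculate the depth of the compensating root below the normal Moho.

10.9 km

Balancing pressure at the compensation depth: the weight of the topography is balanced by the buoyancy of the root, ρ_c h = (ρ_m − ρ_c) r.
r = h · ρ_c / (ρ_m − ρ_c) = 2.24 km × 2720 / (3280 − 2720) = 10.9 km.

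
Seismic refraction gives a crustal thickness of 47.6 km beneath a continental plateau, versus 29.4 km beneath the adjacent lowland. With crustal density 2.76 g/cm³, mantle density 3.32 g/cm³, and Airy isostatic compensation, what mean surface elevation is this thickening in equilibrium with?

3.07 km

Excess crust Δ = 47.6 km − 29.4 km = 18.2 km, split between elevation h and root r with h + r = Δ.
Airy balance ρ_c h = (ρ_m − ρ_c) r gives r = h ρ_c/(ρ_m − ρ_c), so h (1 + ρ_c/(ρ_m − ρ_c)) = Δ, i.e. h = Δ (ρ_m − ρ_c)/ρ_m.
h = 18.2 km × 0.56/3.32 = 3.07 km.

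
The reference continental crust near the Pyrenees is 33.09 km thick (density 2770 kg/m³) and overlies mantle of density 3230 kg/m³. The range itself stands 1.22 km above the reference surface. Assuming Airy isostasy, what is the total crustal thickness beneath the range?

41.7 km

Root depth r = h ρ_c / (ρ_m − ρ_c) = 1.22 km × 2770 / 460 = 7.347 km.
Total thickness = T + h + r = 33.09 km + 1.22 km + 7.347 km = 41.7 km.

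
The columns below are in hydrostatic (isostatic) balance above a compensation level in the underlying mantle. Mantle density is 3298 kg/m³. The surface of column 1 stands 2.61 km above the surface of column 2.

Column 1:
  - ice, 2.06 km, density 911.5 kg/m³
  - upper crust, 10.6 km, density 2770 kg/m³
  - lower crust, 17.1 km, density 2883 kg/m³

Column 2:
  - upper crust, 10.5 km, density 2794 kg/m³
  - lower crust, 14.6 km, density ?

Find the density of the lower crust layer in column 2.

Take the compensation level at the base of the deeper column (depth z_c below the surface of column 1) and equate Σ ρ_i t_i down to z_c; mantle fills any gap and the z_c terms cancel.
Column 1: 2.06×911.5 + 10.6×2770 + 17.1×2883 + (z_c − 29.76)×3298
Column 2: 2.61×0 + 10.5×2794 + 14.6×ρ + (z_c − 2.61 − 25.1)×3298
The z_c×3298 term appears on both sides and cancels. Collect the known terms of each column as K = Σ(ρt)_known − 3298 × (depth of known layers): K_1 = 80538.99 − 3298×29.76 = −17609.49; K_2 = 29337 − 3298×(2.61 + 25.1) = −62050.58.
Balance: K_1 = K_2 + 14.6×ρ, so ρ = (K_1 − K_2)/14.6 = 44441.1/14.6 = 3040 kg/m³.

3040 kg/m³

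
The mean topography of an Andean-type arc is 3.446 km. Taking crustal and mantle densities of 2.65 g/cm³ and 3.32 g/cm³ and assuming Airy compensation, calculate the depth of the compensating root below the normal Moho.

13.6 km

In Airy isostatic equilibrium: the weight of the topography is balanced by the buoyancy of the root, ρ_c h = (ρ_m − ρ_c) r.
r = h · ρ_c / (ρ_m − ρ_c) = 3.446 km × 2.65 / (3.32 − 2.65) = 13.6 km.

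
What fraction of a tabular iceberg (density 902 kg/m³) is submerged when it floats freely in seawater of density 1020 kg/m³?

88.4%

Submerged fraction = ρ_obj/ρ_fluid = 902/1020 = 88.4%.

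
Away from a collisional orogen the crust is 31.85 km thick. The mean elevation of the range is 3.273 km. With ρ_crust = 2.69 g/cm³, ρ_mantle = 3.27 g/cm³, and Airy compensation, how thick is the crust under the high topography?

Root depth r = h ρ_c / (ρ_m − ρ_c) = 3.273 km × 2.69 / 0.58 = 15.18 km.
Total thickness = T + h + r = 31.85 km + 3.273 km + 15.18 km = 50.3 km.

50.3 km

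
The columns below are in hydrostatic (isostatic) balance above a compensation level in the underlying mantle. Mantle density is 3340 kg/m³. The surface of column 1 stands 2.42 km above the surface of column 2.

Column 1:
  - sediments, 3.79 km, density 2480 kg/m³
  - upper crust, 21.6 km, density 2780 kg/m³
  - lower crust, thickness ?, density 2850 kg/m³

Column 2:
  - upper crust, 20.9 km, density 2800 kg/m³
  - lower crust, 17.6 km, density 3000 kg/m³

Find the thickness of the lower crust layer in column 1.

20.4 km

Take the compensation level at the base of the deeper column (depth z_c below the surface of column 1) and equate Σ ρ_i t_i down to z_c; mantle fills any gap and the z_c terms cancel.
Column 1: 3.79×2480 + 21.6×2780 + x×2850 + (z_c − 25.39 − x)×3340
Column 2: 2.42×0 + 20.9×2800 + 17.6×3000 + (z_c − 2.42 − 38.5)×3340
The z_c×3340 term appears on both sides and cancels. Collect the known terms of each column as K = Σ(ρt)_known − 3340 × (depth of known layers): K_1 = 69447.2 − 3340×25.39 = −15355.4; K_2 = 111320 − 3340×(2.42 + 38.5) = −25352.8.
Balance: K_1 − x×(3340 − 2850) = K_2, so x = (K_1 − K_2)/(3340 − 2850) = 9997.4/490 = 20.4 km.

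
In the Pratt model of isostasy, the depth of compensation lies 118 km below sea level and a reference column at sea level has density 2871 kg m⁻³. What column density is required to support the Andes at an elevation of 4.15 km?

2770 kg m⁻³

Pratt balance: ρ_ref D = ρ (D + h).
ρ = ρ_ref D/(D + h) = 2871 × 118 km/(118 km + 4.15 km) = 2770 kg m⁻³.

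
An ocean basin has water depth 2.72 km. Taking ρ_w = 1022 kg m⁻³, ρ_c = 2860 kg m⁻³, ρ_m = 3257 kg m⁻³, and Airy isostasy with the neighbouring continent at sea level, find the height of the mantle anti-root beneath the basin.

By Archimedes' principle applied to the lithosphere: replacing crust with seawater at the top is compensated by replacing crust with mantle at the base: d (ρ_c − ρ_w) = a (ρ_m − ρ_c).
a = d (ρ_c − ρ_w)/(ρ_m − ρ_c) = 2.72 km × 1838/397 = 12.6 km.

12.6 km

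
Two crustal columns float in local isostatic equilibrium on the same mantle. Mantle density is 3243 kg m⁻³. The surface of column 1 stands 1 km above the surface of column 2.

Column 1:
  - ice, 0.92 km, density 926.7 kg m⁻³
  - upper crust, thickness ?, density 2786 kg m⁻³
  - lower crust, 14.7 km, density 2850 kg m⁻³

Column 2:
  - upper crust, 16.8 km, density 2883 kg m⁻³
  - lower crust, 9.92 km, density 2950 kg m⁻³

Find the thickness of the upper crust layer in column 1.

Take the compensation level at the base of the deeper column (depth z_c below the surface of column 1) and equate Σ ρ_i t_i down to z_c; mantle fills any gap and the z_c terms cancel.
Column 1: 0.92×926.7 + x×2786 + 14.7×2850 + (z_c − 15.62 − x)×3243
Column 2: 1×0 + 16.8×2883 + 9.92×2950 + (z_c − 1 − 26.72)×3243
The z_c×3243 term appears on both sides and cancels. Collect the known terms of each column as K = Σ(ρt)_known − 3243 × (depth of known layers): K_1 = 42747.564 − 3243×15.62 = −7908.096; K_2 = 77698.4 − 3243×(1 + 26.72) = −12197.56.
Balance: K_1 − x×(3243 − 2786) = K_2, so x = (K_1 − K_2)/(3243 − 2786) = 4289.46/457 = 9.39 km.

9.39 km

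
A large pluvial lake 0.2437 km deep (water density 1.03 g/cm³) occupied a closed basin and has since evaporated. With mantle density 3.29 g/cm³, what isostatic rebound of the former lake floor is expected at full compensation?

0.0763 km

u = d ρ_w/ρ_m = 0.2437 km × 1.03/3.29 = 0.0763 km.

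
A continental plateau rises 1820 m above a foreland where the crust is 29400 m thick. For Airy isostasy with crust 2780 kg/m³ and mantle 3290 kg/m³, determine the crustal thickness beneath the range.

41100 m

Root depth r = h ρ_c / (ρ_m − ρ_c) = 1820 m × 2780 / 510 = 9921 m.
Total thickness = T + h + r = 29400 m + 1820 m + 9921 m = 41100 m.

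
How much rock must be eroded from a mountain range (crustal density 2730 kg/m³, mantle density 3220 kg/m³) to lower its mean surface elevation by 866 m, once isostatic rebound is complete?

Net drop Δ = e − u = e − e ρ_c/ρ_m = e (ρ_m − ρ_c)/ρ_m.
e = Δ ρ_m/(ρ_m − ρ_c) = 866 m × 3220/490 = 5690 m.

5690 m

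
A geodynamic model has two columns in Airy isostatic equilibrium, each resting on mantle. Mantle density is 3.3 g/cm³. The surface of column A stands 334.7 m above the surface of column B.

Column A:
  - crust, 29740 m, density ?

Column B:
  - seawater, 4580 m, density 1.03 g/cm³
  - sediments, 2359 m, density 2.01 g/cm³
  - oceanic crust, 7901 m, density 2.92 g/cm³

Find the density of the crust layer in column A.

Take the compensation level at the base of the deeper column (depth z_c below the surface of column A) and equate Σ ρ_i t_i down to z_c; mantle fills any gap and the z_c terms cancel.
Column A: 29740×ρ + (z_c − 29740)×3.3
Column B: 334.7×0 + 4580×1.03 + 2359×2.01 + 7901×2.92 + (z_c − 334.7 − 14840)×3.3
The z_c×3.3 term appears on both sides and cancels. Collect the known terms of each column as K = Σ(ρt)_known − 3.3 × (depth of known layers): K_A = 0 − 3.3×29740 = −98142; K_B = 32529.91 − 3.3×(334.7 + 14840) = −17546.6.
Balance: K_A + 29740×ρ = K_B, so ρ = (K_B − K_A)/29740 = 80595.4/29740 = 2.71 g/cm³.

2.71 g/cm³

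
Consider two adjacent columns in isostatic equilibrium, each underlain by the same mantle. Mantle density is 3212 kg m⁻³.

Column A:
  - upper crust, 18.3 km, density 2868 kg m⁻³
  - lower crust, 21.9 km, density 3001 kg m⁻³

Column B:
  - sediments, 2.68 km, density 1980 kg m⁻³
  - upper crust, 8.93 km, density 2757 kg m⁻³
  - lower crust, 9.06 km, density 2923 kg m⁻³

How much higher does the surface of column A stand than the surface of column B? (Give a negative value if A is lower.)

0.29 km

For any compensation level in the mantle, the mantle terms cancel and isostasy reduces to e = (Σt_A − Σt_B) − (Σ(ρt)_A − Σ(ρt)_B) / ρ_m.
Σt_A = 40.2 km; Σt_B = 20.67 km; Σ(ρt)_A = 118206.3; Σ(ρt)_B = 56408.79 (in km·kg m⁻³).
e = (40.2 − 20.67) − (118206.3 − 56408.79) / 3212 = 0.29 km.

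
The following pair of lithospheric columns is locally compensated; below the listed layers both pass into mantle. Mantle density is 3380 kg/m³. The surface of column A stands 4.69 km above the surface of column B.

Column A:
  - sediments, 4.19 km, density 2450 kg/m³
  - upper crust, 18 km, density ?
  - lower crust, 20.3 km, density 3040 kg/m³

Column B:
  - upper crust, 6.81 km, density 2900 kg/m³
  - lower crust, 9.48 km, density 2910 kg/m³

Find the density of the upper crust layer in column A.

2670 kg/m³

Take the compensation level at the base of the deeper column (depth z_c below the surface of column A) and equate Σ ρ_i t_i down to z_c; mantle fills any gap and the z_c terms cancel.
Column A: 4.19×2450 + 18×ρ + 20.3×3040 + (z_c − 42.49)×3380
Column B: 4.69×0 + 6.81×2900 + 9.48×2910 + (z_c − 4.69 − 16.29)×3380
The z_c×3380 term appears on both sides and cancels. Collect the known terms of each column as K = Σ(ρt)_known − 3380 × (depth of known layers): K_A = 71977.5 − 3380×42.49 = −71638.7; K_B = 47335.8 − 3380×(4.69 + 16.29) = −23576.6.
Balance: K_A + 18×ρ = K_B, so ρ = (K_B − K_A)/18 = 48062.1/18 = 2670 kg/m³.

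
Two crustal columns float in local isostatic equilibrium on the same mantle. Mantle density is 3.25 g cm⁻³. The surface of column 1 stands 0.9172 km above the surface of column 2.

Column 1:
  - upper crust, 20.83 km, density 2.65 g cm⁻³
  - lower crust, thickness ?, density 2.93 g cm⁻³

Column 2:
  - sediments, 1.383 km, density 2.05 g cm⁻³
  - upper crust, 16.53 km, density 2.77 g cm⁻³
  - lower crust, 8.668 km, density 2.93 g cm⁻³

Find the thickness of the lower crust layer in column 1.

Take the compensation level at the base of the deeper column (depth z_c below the surface of column 1) and equate Σ ρ_i t_i down to z_c; mantle fills any gap and the z_c terms cancel.
Column 1: 20.83×2.65 + x×2.93 + (z_c − 20.83 − x)×3.25
Column 2: 0.9172×0 + 1.383×2.05 + 16.53×2.77 + 8.668×2.93 + (z_c − 0.9172 − 26.581)×3.25
The z_c×3.25 term appears on both sides and cancels. Collect the known terms of each column as K = Σ(ρt)_known − 3.25 × (depth of known layers): K_1 = 55.1995 − 3.25×20.83 = −12.498; K_2 = 74.02049 − 3.25×(0.9172 + 26.581) = −15.34866.
Balance: K_1 − x×(3.25 − 2.93) = K_2, so x = (K_1 − K_2)/(3.25 − 2.93) = 2.85066/0.32 = 8.91 km.

8.91 km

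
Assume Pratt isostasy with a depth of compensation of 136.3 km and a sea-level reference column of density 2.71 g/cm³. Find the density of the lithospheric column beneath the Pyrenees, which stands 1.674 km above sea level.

2.68 g/cm³

Pratt balance: ρ_ref D = ρ (D + h).
ρ = ρ_ref D/(D + h) = 2.71 × 136.3 km/(136.3 km + 1.674 km) = 2.68 g/cm³.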